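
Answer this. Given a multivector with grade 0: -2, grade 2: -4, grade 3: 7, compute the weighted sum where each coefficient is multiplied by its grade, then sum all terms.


Grade-weighted sum = sum of grade_k * coefficient_k
0*(-2) = 0
2*(-4) = -8
3*7 = 21
Total = 0 + (-8) + 21 = 13


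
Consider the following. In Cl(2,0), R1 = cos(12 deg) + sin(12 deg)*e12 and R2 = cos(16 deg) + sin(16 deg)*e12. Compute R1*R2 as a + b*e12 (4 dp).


Same-plane rotors commute and their half-angles add:
R1*R2 = cos(a1 + a2) + sin(a1 + a2)*e12.
a1 + a2 = 12 + 16 = 28 deg
cos(28 deg) = 0.8829
sin(28 deg) = 0.4695
R1*R2 = 0.8829 + 0.4695*e12


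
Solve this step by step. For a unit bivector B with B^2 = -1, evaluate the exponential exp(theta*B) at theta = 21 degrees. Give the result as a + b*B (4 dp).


For a unit bivector B with B^2 = -1, the exponential series gives
e^(theta*B) = cos(theta) + sin(theta)*B (the GA analogue of Euler's formula).
theta = 21 degrees = 0.366519 rad
cos(21 deg) = 0.9336
sin(21 deg) = 0.3584
exp(theta*B) = 0.9336 + 0.3584*B


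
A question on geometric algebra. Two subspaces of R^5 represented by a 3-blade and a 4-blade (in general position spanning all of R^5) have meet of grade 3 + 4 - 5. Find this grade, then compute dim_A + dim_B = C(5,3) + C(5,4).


Meet grade = grade(A) + grade(B) - n
= 3 + 4 - 5 = 2
C(5,3) = 10
C(5,4) = 5
dim_A + dim_B = 10 + 5 = 15


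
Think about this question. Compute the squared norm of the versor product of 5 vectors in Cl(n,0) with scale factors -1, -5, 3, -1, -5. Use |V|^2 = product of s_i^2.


Each vector v_i has |v_i|^2 = s_i^2
Squared scales: (-1)^2 = 1, (-5)^2 = 25, 3^2 = 9, (-1)^2 = 1, (-5)^2 = 25
|V|^2 = 1 * 25 * 9 * 1 * 25
= 5625


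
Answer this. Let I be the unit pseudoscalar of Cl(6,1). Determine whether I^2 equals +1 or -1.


The pseudoscalar I = e1...e_n (product of all n generators) of Cl(p,q) satisfies I^2 = (-1)^(q + n(n-1)/2).
p = 6, q = 1, n = p + q = 7
n(n-1)/2 = 7 * 6 / 2 = 21
Exponent = q + n(n-1)/2 = 1 + 21 = 22
I^2 = (-1)^22 = +1


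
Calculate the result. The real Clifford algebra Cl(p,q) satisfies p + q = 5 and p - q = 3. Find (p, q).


We need p + q = 5 and p - q = 3.
Adding: 2p = 5 + 3 = 8, so p = 4.
Then q = 5 - 4 = 1.
(p, q) = (4, 1)


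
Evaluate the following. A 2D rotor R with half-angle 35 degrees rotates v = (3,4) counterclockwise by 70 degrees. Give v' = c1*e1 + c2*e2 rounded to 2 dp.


Rotor R = cos(35deg) - sin(35deg)*e12
Rotation angle theta = 2 * 35 = 70 degrees
v' = R*v*~R rotates v by theta.
cos(70deg) = 0.3420, sin(70deg) = 0.9397
v'_1 = 3*cos(70deg) - 4*sin(70deg)
= 3*0.3420 - 4*0.9397
= -2.73
v'_2 = 3*sin(70deg) + 4*cos(70deg)
= 3*0.9397 + 4*0.3420
= 4.19
v' = -2.73*e1 + 4.19*e2


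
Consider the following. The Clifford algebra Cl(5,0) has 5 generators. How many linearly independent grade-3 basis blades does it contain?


Number of grade-k basis blades in Cl(p,q) with n = p + q is C(n, k).
n = 5 + 0 = 5
C(5, 3) = 5! / (3! * 2!)
= 120 / (6 * 2)
= 10


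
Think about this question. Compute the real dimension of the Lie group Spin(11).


Spin(n) double-covers SO(n); both have Lie algebra so(n) of dimension n(n-1)/2.
n = 11
n(n-1) = 11 * 10 = 110
dim Spin(11) = 110/2 = 55


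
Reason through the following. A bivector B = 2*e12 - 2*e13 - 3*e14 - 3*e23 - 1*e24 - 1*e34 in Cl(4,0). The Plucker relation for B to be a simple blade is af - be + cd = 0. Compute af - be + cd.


Plucker relation: af - be + cd
a*f = 2*(-1) = -2
b*e = (-2)*(-1) = 2
c*d = (-3)*(-3) = 9
af - be + cd = -2 - 2 + 9
= 5


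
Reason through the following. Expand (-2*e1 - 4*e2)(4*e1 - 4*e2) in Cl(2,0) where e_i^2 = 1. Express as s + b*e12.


Expand: (-2*e1 - 4*e2)(4*e1 - 4*e2)
= (-2)*4*e1e1 + (-2)*(-4)*e1e2 + (-4)*4*e2e1 + (-4)*(-4)*e2e2
Using e1^2 = e2^2 = 1, e2e1 = -e1e2:
Scalar part s = (-2)*4 + (-4)*(-4) = -8 + 16 = 8
Bivector part b = (-2)*(-4) - (-4)*4 = 8 - (-16) = 24
uv = 8 + 24*e12


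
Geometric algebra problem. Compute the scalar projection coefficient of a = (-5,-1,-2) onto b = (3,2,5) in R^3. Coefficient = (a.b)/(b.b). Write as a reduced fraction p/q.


Projection coefficient = (a . b) / (b . b)
a . b = (-5)*3 + (-1)*2 + (-2)*5
= -15 + (-2) + (-10) = -27
b . b = 3^2 + 2^2 + 5^2
= 9 + 4 + 25 = 38
Coefficient = -27/38
In lowest terms: -27/38


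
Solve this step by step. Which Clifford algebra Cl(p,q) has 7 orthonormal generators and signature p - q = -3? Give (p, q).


We need p + q = 7 and p - q = -3.
Adding: 2p = 7 + (-3) = 4, so p = 2.
Then q = 7 - 2 = 5.
(p, q) = (2, 5)


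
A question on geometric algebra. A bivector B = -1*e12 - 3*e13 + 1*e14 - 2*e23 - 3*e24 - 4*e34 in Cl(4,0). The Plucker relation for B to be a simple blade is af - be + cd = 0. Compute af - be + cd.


Plucker relation: af - be + cd
a*f = (-1)*(-4) = 4
b*e = (-3)*(-3) = 9
c*d = 1*(-2) = -2
af - be + cd = 4 - 9 + (-2)
= -7


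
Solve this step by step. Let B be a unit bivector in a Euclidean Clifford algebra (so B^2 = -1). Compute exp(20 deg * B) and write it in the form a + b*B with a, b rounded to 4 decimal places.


For a unit bivector B with B^2 = -1, the exponential series gives
e^(theta*B) = cos(theta) + sin(theta)*B (the GA analogue of Euler's formula).
theta = 20 degrees = 0.349066 rad
cos(20 deg) = 0.9397
sin(20 deg) = 0.3420
exp(theta*B) = 0.9397 + 0.3420*B


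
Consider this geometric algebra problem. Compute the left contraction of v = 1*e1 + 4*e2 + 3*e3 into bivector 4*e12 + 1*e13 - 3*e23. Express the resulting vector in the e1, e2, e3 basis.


Left contraction v _| B = <vB>_1 (grade-1 part of the geometric product vB).
Using e1_|e12 = e2, e2_|e12 = -e1, e1_|e13 = e3, e3_|e13 = -e1, e2_|e23 = e3, e3_|e23 = -e2:
e1 coeff: -v2*b12 - v3*b13 = -(4)*(4) - (3)*(1) = -19
e2 coeff: v1*b12 - v3*b23 = (1)*(4) - (3)*(-3) = 13
e3 coeff: v1*b13 + v2*b23 = (1)*(1) + (4)*(-3) = -11
v _| B = -19*e1 + 13*e2 - 11*e3


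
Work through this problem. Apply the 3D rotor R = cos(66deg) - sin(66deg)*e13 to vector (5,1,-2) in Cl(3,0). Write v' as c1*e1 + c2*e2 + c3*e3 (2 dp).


Rotor R = cos(66deg) - sin(66deg)*e13
Rotation angle theta = 2 * 66 = 132 degrees in the e13 plane (e1 -> e3).
The component perpendicular to the plane (e2) is invariant: v'_2 = v2 = 1.00
cos(132deg) = -0.6691, sin(132deg) = 0.7431
v'_1 = v1*cos(theta) - v3*sin(theta) = 5*(-0.6691) - (-2)*0.7431 = -1.86
v'_3 = v1*sin(theta) + v3*cos(theta) = 5*0.7431 + (-2)*(-0.6691) = 5.05
v' = -1.86*e1 + 1.00*e2 + 5.05*e3


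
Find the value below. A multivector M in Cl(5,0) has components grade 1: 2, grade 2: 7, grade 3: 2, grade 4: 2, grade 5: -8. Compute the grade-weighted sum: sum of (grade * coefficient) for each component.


Grade-weighted sum = sum of grade_k * coefficient_k
1*2 = 2
2*7 = 14
3*2 = 6
4*2 = 8
5*(-8) = -40
Total = 2 + 14 + 6 + 8 + (-40) = -10


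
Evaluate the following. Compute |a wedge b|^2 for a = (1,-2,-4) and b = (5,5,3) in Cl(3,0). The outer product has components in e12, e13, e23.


a wedge b = (a1*b2 - a2*b1)*e12 + (a1*b3 - a3*b1)*e13 + (a2*b3 - a3*b2)*e23
e12 coeff: 1*5 - (-2)*5 = 5 - (-10) = 15
e13 coeff: 1*3 - (-4)*5 = 3 - (-20) = 23
e23 coeff: (-2)*3 - (-4)*5 = -6 - (-20) = 14
|a wedge b|^2 = 15^2 + 23^2 + 14^2
= 225 + 529 + 196
= 950


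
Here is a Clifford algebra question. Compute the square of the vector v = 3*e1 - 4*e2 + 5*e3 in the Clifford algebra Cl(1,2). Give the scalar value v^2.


v^2 = sum of c_i^2 * e_i^2
Positive signature terms (e_i^2 = +1): 3^2 = 9
Negative signature terms (e_j^2 = -1): (-4)^2 + 5^2 = 41
v^2 = 9 - 41 = -32


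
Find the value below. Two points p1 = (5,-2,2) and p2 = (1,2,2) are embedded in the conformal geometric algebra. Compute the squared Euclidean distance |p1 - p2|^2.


p1 - p2 = (4, -4, 0)
|p1 - p2|^2 = 4^2 + (-4)^2 + 0^2
= 16 + 16 + 0
= 32


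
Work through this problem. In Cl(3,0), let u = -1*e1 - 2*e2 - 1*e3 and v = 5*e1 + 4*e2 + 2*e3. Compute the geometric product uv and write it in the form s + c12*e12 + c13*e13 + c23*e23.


In Cl(3,0): e_i^2 = 1, e_ie_j = -e_je_i for i != j.
Scalar part = u . v = (-1)*5 + (-2)*4 + (-1)*2
= -5 + (-8) + (-2) = -15
e12 coeff = (-1)*4 - (-2)*5 = -4 - (-10) = 6
e13 coeff = (-1)*2 - (-1)*5 = -2 - (-5) = 3
e23 coeff = (-2)*2 - (-1)*4 = -4 - (-4) = 0
uv = -15 + 6*e12 + 3*e13 + 0*e23


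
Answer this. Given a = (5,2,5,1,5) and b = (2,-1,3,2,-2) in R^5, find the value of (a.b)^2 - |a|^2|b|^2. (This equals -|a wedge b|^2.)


a . b = 5*2 + 2*(-1) + 5*3 + 1*2 + 5*(-2)
= 10 + (-2) + 15 + 2 + (-10) = 15
|a|^2 = 5^2 + 2^2 + 5^2 + 1^2 + 5^2 = 80
|b|^2 = 2^2 + (-1)^2 + 3^2 + 2^2 + (-2)^2 = 22
(a.b)^2 = 15^2 = 225
|a|^2 * |b|^2 = 80 * 22 = 1760
Result = 225 - 1760 = -1535


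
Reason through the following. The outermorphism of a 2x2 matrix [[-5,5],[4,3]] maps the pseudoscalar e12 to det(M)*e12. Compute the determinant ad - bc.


The outermorphism of a linear map f sends e1^e2 to f(e1)^f(e2).
f(e1) = -5*e1 + 4*e2
f(e2) = 5*e1 + 3*e2
f(e1) ^ f(e2) = (-5*e1 + 4*e2) ^ (5*e1 + 3*e2)
= (-5)*3*e12 + 4*5*e21
= (-15 - 20)*e12
= -35*e12
Coefficient = -35


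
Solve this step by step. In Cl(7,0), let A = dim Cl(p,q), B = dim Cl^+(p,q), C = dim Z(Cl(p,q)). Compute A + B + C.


n = 7 + 0 = 7
Total dim = 2^7 = 128
Even subalgebra dim = 2^6 = 64
n is odd, so center dim = 2
Sum = 128 + 64 + 2 = 194


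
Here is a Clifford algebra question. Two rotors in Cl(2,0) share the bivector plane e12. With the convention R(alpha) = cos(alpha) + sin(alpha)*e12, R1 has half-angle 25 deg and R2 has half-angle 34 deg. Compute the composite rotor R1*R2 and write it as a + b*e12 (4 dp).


Same-plane rotors commute and their half-angles add:
R1*R2 = cos(a1 + a2) + sin(a1 + a2)*e12.
a1 + a2 = 25 + 34 = 59 deg
cos(59 deg) = 0.5150
sin(59 deg) = 0.8572
R1*R2 = 0.5150 + 0.8572*e12


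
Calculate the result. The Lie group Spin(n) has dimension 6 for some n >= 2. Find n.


dim Spin(n) = dim so(n) = n(n-1)/2.
Solve n(n-1)/2 = 6, i.e. n^2 - n - 12 = 0.
Discriminant = 1 + 8*6 = 49
n = (1 + sqrt(49))/2 = (1 + 7)/2 = 4


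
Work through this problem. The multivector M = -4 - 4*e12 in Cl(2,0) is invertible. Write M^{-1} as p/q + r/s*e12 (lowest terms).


M = -4 - 4*e12, where e12^2 = -1.
Since M commutes with its reverse ~M = a - b*e12, M * ~M = a^2 - b^2*e12^2 = a^2 + b^2.
So M^{-1} = ~M / (a^2 + b^2) = (a - b*e12)/(a^2 + b^2).
a^2 + b^2 = 16 + 16 = 32
Scalar part = -4/32 = -1/8
Bivector coeff = 4/32 = 1/8
M^{-1} = -1/8 + 1/8*e12


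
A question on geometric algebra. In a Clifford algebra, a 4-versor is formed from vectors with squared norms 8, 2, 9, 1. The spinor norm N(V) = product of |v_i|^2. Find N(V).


Spinor norm N(V) = |v1|^2 * |v2|^2 * ... * |v4|^2
= 8 * 2 * 9 * 1
Running product: 8, 16, 144, 144
N(V) = 144


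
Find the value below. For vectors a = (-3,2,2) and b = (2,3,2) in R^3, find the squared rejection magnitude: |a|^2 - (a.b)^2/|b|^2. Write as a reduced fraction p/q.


|a|^2 = (-3)^2 + 2^2 + 2^2 = 17
|b|^2 = 2^2 + 3^2 + 2^2 = 17
a . b = (-3)*2 + 2*3 + 2*2 = 4
(a.b)^2 = 4^2 = 16
|rej|^2 = 17 - 16/17
= (289 - 16)/17
= 273/17
In lowest terms: 273/17


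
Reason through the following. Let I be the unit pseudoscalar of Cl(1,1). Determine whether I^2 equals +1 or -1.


The pseudoscalar I = e1...e_n (product of all n generators) of Cl(p,q) satisfies I^2 = (-1)^(q + n(n-1)/2).
p = 1, q = 1, n = p + q = 2
n(n-1)/2 = 2 * 1 / 2 = 1
Exponent = q + n(n-1)/2 = 1 + 1 = 2
I^2 = (-1)^2 = +1


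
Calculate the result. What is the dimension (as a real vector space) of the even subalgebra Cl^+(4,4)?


Even subalgebra dimension = 2^(n-1)
n = 4 + 4 = 8
2^(8 - 1) = 2^7 = 128
Verification: sum of C(8,k) for even k = 1 + 28 + 70 + 28 + 1 = 128
Result = 128


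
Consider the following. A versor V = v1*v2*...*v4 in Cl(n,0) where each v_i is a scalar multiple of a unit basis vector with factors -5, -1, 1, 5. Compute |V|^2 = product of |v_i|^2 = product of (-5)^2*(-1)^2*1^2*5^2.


Each vector v_i has |v_i|^2 = s_i^2
Squared scales: (-5)^2 = 25, (-1)^2 = 1, 1^2 = 1, 5^2 = 25
|V|^2 = 25 * 1 * 1 * 25
= 625


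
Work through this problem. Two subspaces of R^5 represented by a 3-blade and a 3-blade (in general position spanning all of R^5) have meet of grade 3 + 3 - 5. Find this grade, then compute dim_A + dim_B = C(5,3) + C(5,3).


Meet grade = grade(A) + grade(B) - n
= 3 + 3 - 5 = 1
C(5,3) = 10
C(5,3) = 10
dim_A + dim_B = 10 + 10 = 20


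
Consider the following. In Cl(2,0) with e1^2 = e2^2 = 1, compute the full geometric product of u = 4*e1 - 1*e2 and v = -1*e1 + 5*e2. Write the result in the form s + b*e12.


Expand: (4*e1 - 1*e2)(-1*e1 + 5*e2)
= 4*(-1)*e1e1 + 4*5*e1e2 + (-1)*(-1)*e2e1 + (-1)*5*e2e2
Using e1^2 = e2^2 = 1, e2e1 = -e1e2:
Scalar part s = 4*(-1) + (-1)*5 = -4 + (-5) = -9
Bivector part b = 4*5 - (-1)*(-1) = 20 - 1 = 19
uv = -9 + 19*e12


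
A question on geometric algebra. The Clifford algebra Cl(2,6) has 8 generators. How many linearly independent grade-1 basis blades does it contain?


Number of grade-k basis blades in Cl(p,q) with n = p + q is C(n, k).
n = 2 + 6 = 8
C(8, 1) = 8! / (1! * 7!)
= 40320 / (1 * 5040)
= 8


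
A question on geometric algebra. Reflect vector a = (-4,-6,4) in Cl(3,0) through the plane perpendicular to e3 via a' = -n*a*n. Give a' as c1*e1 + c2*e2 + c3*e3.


Reflection formula: a' = -n*a*n, with n = e3 (unit vector, n^2 = 1).
For reflection through hyperplane perp to e3:
The component along e3 flips sign, others stay.
a = (-4, -6, 4)
a' = (-4, -6, -4)
a' = -4*e1 - 6*e2 - 4*e3


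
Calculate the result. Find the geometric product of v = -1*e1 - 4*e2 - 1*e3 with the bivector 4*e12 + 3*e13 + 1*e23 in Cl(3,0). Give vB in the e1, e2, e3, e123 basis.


vB has grade-1 (vector) and grade-3 (trivector) parts: vB = (v _| B) + (v ^ B).
Vector part <vB>_1:
  e1: -v2*b12 - v3*b13 = -(-4)*(4) - (-1)*(3) = 19
  e2: v1*b12 - v3*b23 = (-1)*(4) - (-1)*(1) = -3
  e3: v1*b13 + v2*b23 = (-1)*(3) + (-4)*(1) = -7
Trivector part <vB>_3:
  e123: v1*b23 - v2*b13 + v3*b12 = (-1)*(1) - (-4)*(3) + (-1)*(4) = 7
vB = 19*e1 - 3*e2 - 7*e3 + 7*e123


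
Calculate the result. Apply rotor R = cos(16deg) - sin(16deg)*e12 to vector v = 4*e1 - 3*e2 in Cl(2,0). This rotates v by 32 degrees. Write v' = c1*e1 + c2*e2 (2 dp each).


Rotor R = cos(16deg) - sin(16deg)*e12
Rotation angle theta = 2 * 16 = 32 degrees
v' = R*v*~R rotates v by theta.
cos(32deg) = 0.8480, sin(32deg) = 0.5299
v'_1 = 4*cos(32deg) - (-3)*sin(32deg)
= 4*0.8480 - (-3)*0.5299
= 4.98
v'_2 = 4*sin(32deg) + (-3)*cos(32deg)
= 4*0.5299 + (-3)*0.8480
= -0.42
v' = 4.98*e1 - 0.42*e2


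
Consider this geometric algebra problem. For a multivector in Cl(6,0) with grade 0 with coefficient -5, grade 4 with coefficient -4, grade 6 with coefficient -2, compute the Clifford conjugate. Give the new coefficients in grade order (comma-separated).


Clifford conjugate sign for grade k: (-1)^(k(k+1)/2)
Grade 0: (-1)^(0*1/2) = (-1)^0 = 1, coeff -5 -> -5
Grade 4: (-1)^(4*5/2) = (-1)^10 = 1, coeff -4 -> -4
Grade 6: (-1)^(6*7/2) = (-1)^21 = -1, coeff -2 -> 2
Conjugated coefficients: -5, -4, 2


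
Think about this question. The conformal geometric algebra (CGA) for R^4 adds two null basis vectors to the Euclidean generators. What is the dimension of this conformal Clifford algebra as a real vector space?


The conformal model of R^4 uses Cl(5,1): the 4 Euclidean generators plus two extra orthogonal generators e+ (e+^2 = +1) and e- (e-^2 = -1), from which the null vectors e0, einf are built.
Number of generators m = 4 + 2 = 6.
dim Cl(p,q) = 2^m = 2^6 = 64


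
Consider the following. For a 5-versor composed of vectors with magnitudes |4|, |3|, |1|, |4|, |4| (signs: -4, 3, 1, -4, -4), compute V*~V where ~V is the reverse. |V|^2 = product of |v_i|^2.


Each vector v_i has |v_i|^2 = s_i^2
Squared scales: (-4)^2 = 16, 3^2 = 9, 1^2 = 1, (-4)^2 = 16, (-4)^2 = 16
|V|^2 = 16 * 9 * 1 * 16 * 16
= 36864


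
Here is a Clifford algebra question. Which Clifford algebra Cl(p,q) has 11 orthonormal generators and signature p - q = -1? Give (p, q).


We need p + q = 11 and p - q = -1.
Adding: 2p = 11 + (-1) = 10, so p = 5.
Then q = 11 - 5 = 6.
(p, q) = (5, 6)


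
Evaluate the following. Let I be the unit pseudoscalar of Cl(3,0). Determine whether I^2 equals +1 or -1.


The pseudoscalar I = e1...e_n (product of all n generators) of Cl(p,q) satisfies I^2 = (-1)^(q + n(n-1)/2).
p = 3, q = 0, n = p + q = 3
n(n-1)/2 = 3 * 2 / 2 = 3
Exponent = q + n(n-1)/2 = 0 + 3 = 3
I^2 = (-1)^3 = -1


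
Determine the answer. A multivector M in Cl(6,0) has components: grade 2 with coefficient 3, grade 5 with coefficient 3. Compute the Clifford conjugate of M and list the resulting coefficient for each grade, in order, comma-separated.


Clifford conjugate sign for grade k: (-1)^(k(k+1)/2)
Grade 2: (-1)^(2*3/2) = (-1)^3 = -1, coeff 3 -> -3
Grade 5: (-1)^(5*6/2) = (-1)^15 = -1, coeff 3 -> -3
Conjugated coefficients: -3, -3


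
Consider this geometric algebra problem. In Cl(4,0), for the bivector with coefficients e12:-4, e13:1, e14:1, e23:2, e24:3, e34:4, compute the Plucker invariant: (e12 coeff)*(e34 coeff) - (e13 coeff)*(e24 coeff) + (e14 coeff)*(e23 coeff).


Plucker relation: af - be + cd
a*f = (-4)*4 = -16
b*e = 1*3 = 3
c*d = 1*2 = 2
af - be + cd = -16 - 3 + 2
= -17


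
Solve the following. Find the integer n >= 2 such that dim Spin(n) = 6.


dim Spin(n) = dim so(n) = n(n-1)/2.
Solve n(n-1)/2 = 6, i.e. n^2 - n - 12 = 0.
Discriminant = 1 + 8*6 = 49
n = (1 + sqrt(49))/2 = (1 + 7)/2 = 4


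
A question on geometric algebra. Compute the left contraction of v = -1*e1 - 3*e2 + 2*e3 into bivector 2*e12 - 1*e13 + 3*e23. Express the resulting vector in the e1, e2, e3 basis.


Left contraction v _| B = <vB>_1 (grade-1 part of the geometric product vB).
Using e1_|e12 = e2, e2_|e12 = -e1, e1_|e13 = e3, e3_|e13 = -e1, e2_|e23 = e3, e3_|e23 = -e2:
e1 coeff: -v2*b12 - v3*b13 = -(-3)*(2) - (2)*(-1) = 8
e2 coeff: v1*b12 - v3*b23 = (-1)*(2) - (2)*(3) = -8
e3 coeff: v1*b13 + v2*b23 = (-1)*(-1) + (-3)*(3) = -8
v _| B = 8*e1 - 8*e2 - 8*e3


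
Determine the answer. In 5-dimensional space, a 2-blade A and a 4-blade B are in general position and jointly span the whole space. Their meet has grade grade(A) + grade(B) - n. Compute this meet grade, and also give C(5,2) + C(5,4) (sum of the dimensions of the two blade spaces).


Meet grade = grade(A) + grade(B) - n
= 2 + 4 - 5 = 1
C(5,2) = 10
C(5,4) = 5
dim_A + dim_B = 10 + 5 = 15


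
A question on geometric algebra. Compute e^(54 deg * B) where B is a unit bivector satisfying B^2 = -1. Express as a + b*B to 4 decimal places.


For a unit bivector B with B^2 = -1, the exponential series gives
e^(theta*B) = cos(theta) + sin(theta)*B (the GA analogue of Euler's formula).
theta = 54 degrees = 0.942478 rad
cos(54 deg) = 0.5878
sin(54 deg) = 0.8090
exp(theta*B) = 0.5878 + 0.8090*B


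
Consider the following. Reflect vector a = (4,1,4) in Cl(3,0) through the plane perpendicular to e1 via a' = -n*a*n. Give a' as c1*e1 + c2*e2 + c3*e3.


Reflection formula: a' = -n*a*n, with n = e1 (unit vector, n^2 = 1).
For reflection through hyperplane perp to e1:
The component along e1 flips sign, others stay.
a = (4, 1, 4)
a' = (-4, 1, 4)
a' = -4*e1 + 1*e2 + 4*e3


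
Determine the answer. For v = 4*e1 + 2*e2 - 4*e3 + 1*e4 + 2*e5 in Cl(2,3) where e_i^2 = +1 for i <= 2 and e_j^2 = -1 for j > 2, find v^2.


v^2 = sum of c_i^2 * e_i^2
Positive signature terms (e_i^2 = +1): 4^2 + 2^2 = 20
Negative signature terms (e_j^2 = -1): (-4)^2 + 1^2 + 2^2 = 21
v^2 = 20 - 21 = -1


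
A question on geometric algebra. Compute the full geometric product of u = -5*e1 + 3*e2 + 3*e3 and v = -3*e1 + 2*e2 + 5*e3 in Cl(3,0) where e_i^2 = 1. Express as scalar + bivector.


In Cl(3,0): e_i^2 = 1, e_ie_j = -e_je_i for i != j.
Scalar part = u . v = (-5)*(-3) + 3*2 + 3*5
= 15 + 6 + 15 = 36
e12 coeff = (-5)*2 - 3*(-3) = -10 - (-9) = -1
e13 coeff = (-5)*5 - 3*(-3) = -25 - (-9) = -16
e23 coeff = 3*5 - 3*2 = 15 - 6 = 9
uv = 36 - 1*e12 - 16*e13 + 9*e23


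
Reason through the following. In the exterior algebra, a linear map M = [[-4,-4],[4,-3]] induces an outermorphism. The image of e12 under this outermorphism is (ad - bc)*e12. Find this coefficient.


The outermorphism of a linear map f sends e1^e2 to f(e1)^f(e2).
f(e1) = -4*e1 + 4*e2
f(e2) = -4*e1 - 3*e2
f(e1) ^ f(e2) = (-4*e1 + 4*e2) ^ (-4*e1 - 3*e2)
= (-4)*(-3)*e12 + 4*(-4)*e21
= (12 - (-16))*e12
= 28*e12
Coefficient = 28


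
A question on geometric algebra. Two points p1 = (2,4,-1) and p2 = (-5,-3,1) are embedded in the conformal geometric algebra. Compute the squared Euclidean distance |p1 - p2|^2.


p1 - p2 = (7, 7, -2)
|p1 - p2|^2 = 7^2 + 7^2 + (-2)^2
= 49 + 49 + 4
= 102


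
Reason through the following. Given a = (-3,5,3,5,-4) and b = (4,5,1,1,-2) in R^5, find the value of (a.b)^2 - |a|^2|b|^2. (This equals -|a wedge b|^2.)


a . b = (-3)*4 + 5*5 + 3*1 + 5*1 + (-4)*(-2)
= -12 + 25 + 3 + 5 + 8 = 29
|a|^2 = (-3)^2 + 5^2 + 3^2 + 5^2 + (-4)^2 = 84
|b|^2 = 4^2 + 5^2 + 1^2 + 1^2 + (-2)^2 = 47
(a.b)^2 = 29^2 = 841
|a|^2 * |b|^2 = 84 * 47 = 3948
Result = 841 - 3948 = -3107


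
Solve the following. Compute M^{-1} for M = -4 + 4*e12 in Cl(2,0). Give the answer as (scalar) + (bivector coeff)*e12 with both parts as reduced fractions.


M = -4 + 4*e12, where e12^2 = -1.
Since M commutes with its reverse ~M = a - b*e12, M * ~M = a^2 - b^2*e12^2 = a^2 + b^2.
So M^{-1} = ~M / (a^2 + b^2) = (a - b*e12)/(a^2 + b^2).
a^2 + b^2 = 16 + 16 = 32
Scalar part = -4/32 = -1/8
Bivector coeff = -4/32 = -1/8
M^{-1} = -1/8 - 1/8*e12


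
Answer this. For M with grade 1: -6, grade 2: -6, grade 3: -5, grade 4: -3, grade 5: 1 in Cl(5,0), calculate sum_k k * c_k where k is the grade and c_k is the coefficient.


Grade-weighted sum = sum of grade_k * coefficient_k
1*(-6) = -6
2*(-6) = -12
3*(-5) = -15
4*(-3) = -12
5*1 = 5
Total = -6 + (-12) + (-15) + (-12) + 5 = -40


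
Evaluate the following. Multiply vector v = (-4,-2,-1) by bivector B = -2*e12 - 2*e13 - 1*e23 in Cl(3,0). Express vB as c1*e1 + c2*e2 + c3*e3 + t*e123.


vB has grade-1 (vector) and grade-3 (trivector) parts: vB = (v _| B) + (v ^ B).
Vector part <vB>_1:
  e1: -v2*b12 - v3*b13 = -(-2)*(-2) - (-1)*(-2) = -6
  e2: v1*b12 - v3*b23 = (-4)*(-2) - (-1)*(-1) = 7
  e3: v1*b13 + v2*b23 = (-4)*(-2) + (-2)*(-1) = 10
Trivector part <vB>_3:
  e123: v1*b23 - v2*b13 + v3*b12 = (-4)*(-1) - (-2)*(-2) + (-1)*(-2) = 2
vB = -6*e1 + 7*e2 + 10*e3 + 2*e123


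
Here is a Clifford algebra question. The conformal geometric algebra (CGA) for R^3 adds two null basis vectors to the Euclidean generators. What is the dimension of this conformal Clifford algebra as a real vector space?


The conformal model of R^3 uses Cl(4,1): the 3 Euclidean generators plus two extra orthogonal generators e+ (e+^2 = +1) and e- (e-^2 = -1), from which the null vectors e0, einf are built.
Number of generators m = 3 + 2 = 5.
dim Cl(p,q) = 2^m = 2^5 = 32


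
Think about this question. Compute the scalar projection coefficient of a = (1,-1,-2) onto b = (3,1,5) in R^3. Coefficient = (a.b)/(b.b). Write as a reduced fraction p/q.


Projection coefficient = (a . b) / (b . b)
a . b = 1*3 + (-1)*1 + (-2)*5
= 3 + (-1) + (-10) = -8
b . b = 3^2 + 1^2 + 5^2
= 9 + 1 + 25 = 35
Coefficient = -8/35
In lowest terms: -8/35


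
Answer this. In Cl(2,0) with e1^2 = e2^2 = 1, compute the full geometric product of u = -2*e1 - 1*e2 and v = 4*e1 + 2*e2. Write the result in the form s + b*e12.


Expand: (-2*e1 - 1*e2)(4*e1 + 2*e2)
= (-2)*4*e1e1 + (-2)*2*e1e2 + (-1)*4*e2e1 + (-1)*2*e2e2
Using e1^2 = e2^2 = 1, e2e1 = -e1e2:
Scalar part s = (-2)*4 + (-1)*2 = -8 + (-2) = -10
Bivector part b = (-2)*2 - (-1)*4 = -4 - (-4) = 0
uv = -10 + 0*e12


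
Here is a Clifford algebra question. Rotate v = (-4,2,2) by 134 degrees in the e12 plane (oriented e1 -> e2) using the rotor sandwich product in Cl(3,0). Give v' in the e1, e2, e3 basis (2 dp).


Rotor R = cos(67deg) - sin(67deg)*e12
Rotation angle theta = 2 * 67 = 134 degrees in the e12 plane (e1 -> e2).
The component perpendicular to the plane (e3) is invariant: v'_3 = v3 = 2.00
cos(134deg) = -0.6947, sin(134deg) = 0.7193
v'_1 = v1*cos(theta) - v2*sin(theta) = -4*(-0.6947) - 2*0.7193 = 1.34
v'_2 = v1*sin(theta) + v2*cos(theta) = -4*0.7193 + 2*(-0.6947) = -4.27
v' = 1.34*e1 - 4.27*e2 + 2.00*e3


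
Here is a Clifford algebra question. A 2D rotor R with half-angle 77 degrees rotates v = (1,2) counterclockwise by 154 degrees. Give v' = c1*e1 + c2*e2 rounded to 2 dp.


Rotor R = cos(77deg) - sin(77deg)*e12
Rotation angle theta = 2 * 77 = 154 degrees
v' = R*v*~R rotates v by theta.
cos(154deg) = -0.8988, sin(154deg) = 0.4384
v'_1 = 1*cos(154deg) - 2*sin(154deg)
= 1*(-0.8988) - 2*0.4384
= -1.78
v'_2 = 1*sin(154deg) + 2*cos(154deg)
= 1*0.4384 + 2*(-0.8988)
= -1.36
v' = -1.78*e1 - 1.36*e2


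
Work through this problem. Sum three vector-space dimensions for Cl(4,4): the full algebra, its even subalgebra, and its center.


n = 4 + 4 = 8
Total dim = 2^8 = 256
Even subalgebra dim = 2^7 = 128
n is even, so center dim = 1
Sum = 256 + 128 + 1 = 385


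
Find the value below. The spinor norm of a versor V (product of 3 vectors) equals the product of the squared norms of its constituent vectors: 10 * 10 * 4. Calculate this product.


Spinor norm N(V) = |v1|^2 * |v2|^2 * ... * |v3|^2
= 10 * 10 * 4
Running product: 10, 100, 400
N(V) = 400


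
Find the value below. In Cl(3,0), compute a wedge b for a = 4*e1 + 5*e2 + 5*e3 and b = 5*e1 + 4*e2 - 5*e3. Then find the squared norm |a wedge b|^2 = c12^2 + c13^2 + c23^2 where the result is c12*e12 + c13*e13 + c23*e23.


a wedge b = (a1*b2 - a2*b1)*e12 + (a1*b3 - a3*b1)*e13 + (a2*b3 - a3*b2)*e23
e12 coeff: 4*4 - 5*5 = 16 - 25 = -9
e13 coeff: 4*(-5) - 5*5 = -20 - 25 = -45
e23 coeff: 5*(-5) - 5*4 = -25 - 20 = -45
|a wedge b|^2 = (-9)^2 + (-45)^2 + (-45)^2
= 81 + 2025 + 2025
= 4131


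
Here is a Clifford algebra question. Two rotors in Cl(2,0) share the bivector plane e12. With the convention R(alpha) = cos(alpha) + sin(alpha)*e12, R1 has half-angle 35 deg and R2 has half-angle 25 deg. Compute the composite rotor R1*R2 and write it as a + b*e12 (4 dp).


Same-plane rotors commute and their half-angles add:
R1*R2 = cos(a1 + a2) + sin(a1 + a2)*e12.
a1 + a2 = 35 + 25 = 60 deg
cos(60 deg) = 0.5000
sin(60 deg) = 0.8660
R1*R2 = 0.5000 + 0.8660*e12


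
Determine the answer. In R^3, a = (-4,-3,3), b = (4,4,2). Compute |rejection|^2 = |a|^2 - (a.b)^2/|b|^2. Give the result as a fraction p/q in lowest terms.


|a|^2 = (-4)^2 + (-3)^2 + 3^2 = 34
|b|^2 = 4^2 + 4^2 + 2^2 = 36
a . b = (-4)*4 + (-3)*4 + 3*2 = -22
(a.b)^2 = (-22)^2 = 484
|rej|^2 = 34 - 484/36
= (1224 - 484)/36
= 740/36
In lowest terms: 185/9


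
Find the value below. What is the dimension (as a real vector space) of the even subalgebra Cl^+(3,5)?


Even subalgebra dimension = 2^(n-1)
n = 3 + 5 = 8
2^(8 - 1) = 2^7 = 128
Verification: sum of C(8,k) for even k = 1 + 28 + 70 + 28 + 1 = 128
Result = 128


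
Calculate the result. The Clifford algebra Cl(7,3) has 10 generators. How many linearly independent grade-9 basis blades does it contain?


Number of grade-k basis blades in Cl(p,q) with n = p + q is C(n, k).
n = 7 + 3 = 10
C(10, 9) = 10! / (9! * 1!)
= 3628800 / (362880 * 1)
= 10


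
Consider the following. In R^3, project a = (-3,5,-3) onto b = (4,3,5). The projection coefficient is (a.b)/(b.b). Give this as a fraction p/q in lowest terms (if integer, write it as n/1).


Projection coefficient = (a . b) / (b . b)
a . b = (-3)*4 + 5*3 + (-3)*5
= -12 + 15 + (-15) = -12
b . b = 4^2 + 3^2 + 5^2
= 16 + 9 + 25 = 50
Coefficient = -12/50
In lowest terms: -6/25


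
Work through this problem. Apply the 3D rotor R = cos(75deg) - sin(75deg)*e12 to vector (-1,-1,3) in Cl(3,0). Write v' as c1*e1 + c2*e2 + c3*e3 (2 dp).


Rotor R = cos(75deg) - sin(75deg)*e12
Rotation angle theta = 2 * 75 = 150 degrees in the e12 plane (e1 -> e2).
The component perpendicular to the plane (e3) is invariant: v'_3 = v3 = 3.00
cos(150deg) = -0.8660, sin(150deg) = 0.5000
v'_1 = v1*cos(theta) - v2*sin(theta) = -1*(-0.8660) - (-1)*0.5000 = 1.37
v'_2 = v1*sin(theta) + v2*cos(theta) = -1*0.5000 + (-1)*(-0.8660) = 0.37
v' = 1.37*e1 + 0.37*e2 + 3.00*e3


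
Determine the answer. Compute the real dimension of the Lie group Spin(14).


Spin(n) double-covers SO(n); both have Lie algebra so(n) of dimension n(n-1)/2.
n = 14
n(n-1) = 14 * 13 = 182
dim Spin(14) = 182/2 = 91


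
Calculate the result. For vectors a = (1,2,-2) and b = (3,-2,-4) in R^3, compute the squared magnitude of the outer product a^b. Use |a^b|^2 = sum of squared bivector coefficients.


a wedge b = (a1*b2 - a2*b1)*e12 + (a1*b3 - a3*b1)*e13 + (a2*b3 - a3*b2)*e23
e12 coeff: 1*(-2) - 2*3 = -2 - 6 = -8
e13 coeff: 1*(-4) - (-2)*3 = -4 - (-6) = 2
e23 coeff: 2*(-4) - (-2)*(-2) = -8 - 4 = -12
|a wedge b|^2 = (-8)^2 + 2^2 + (-12)^2
= 64 + 4 + 144
= 212


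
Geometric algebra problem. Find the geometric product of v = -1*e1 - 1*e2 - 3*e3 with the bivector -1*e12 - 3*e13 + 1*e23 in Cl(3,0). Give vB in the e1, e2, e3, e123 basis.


vB has grade-1 (vector) and grade-3 (trivector) parts: vB = (v _| B) + (v ^ B).
Vector part <vB>_1:
  e1: -v2*b12 - v3*b13 = -(-1)*(-1) - (-3)*(-3) = -10
  e2: v1*b12 - v3*b23 = (-1)*(-1) - (-3)*(1) = 4
  e3: v1*b13 + v2*b23 = (-1)*(-3) + (-1)*(1) = 2
Trivector part <vB>_3:
  e123: v1*b23 - v2*b13 + v3*b12 = (-1)*(1) - (-1)*(-3) + (-3)*(-1) = -1
vB = -10*e1 + 4*e2 + 2*e3 - 1*e123


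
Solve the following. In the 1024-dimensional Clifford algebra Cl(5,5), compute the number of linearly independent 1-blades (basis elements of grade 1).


Number of grade-k basis blades in Cl(p,q) with n = p + q is C(n, k).
n = 5 + 5 = 10
C(10, 1) = 10! / (1! * 9!)
= 3628800 / (1 * 362880)
= 10


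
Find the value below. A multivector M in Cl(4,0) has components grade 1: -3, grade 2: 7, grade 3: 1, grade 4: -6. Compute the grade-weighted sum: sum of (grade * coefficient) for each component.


Grade-weighted sum = sum of grade_k * coefficient_k
1*(-3) = -3
2*7 = 14
3*1 = 3
4*(-6) = -24
Total = -3 + 14 + 3 + (-24) = -10


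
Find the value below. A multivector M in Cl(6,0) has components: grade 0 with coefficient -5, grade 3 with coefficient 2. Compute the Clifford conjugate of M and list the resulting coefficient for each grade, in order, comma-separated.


Clifford conjugate sign for grade k: (-1)^(k(k+1)/2)
Grade 0: (-1)^(0*1/2) = (-1)^0 = 1, coeff -5 -> -5
Grade 3: (-1)^(3*4/2) = (-1)^6 = 1, coeff 2 -> 2
Conjugated coefficients: -5, 2


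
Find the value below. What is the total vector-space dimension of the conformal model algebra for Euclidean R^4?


The conformal model of R^4 uses Cl(5,1): the 4 Euclidean generators plus two extra orthogonal generators e+ (e+^2 = +1) and e- (e-^2 = -1), from which the null vectors e0, einf are built.
Number of generators m = 4 + 2 = 6.
dim Cl(p,q) = 2^m = 2^6 = 64


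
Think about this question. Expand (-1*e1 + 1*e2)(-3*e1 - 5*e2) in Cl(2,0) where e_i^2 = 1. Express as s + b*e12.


Expand: (-1*e1 + 1*e2)(-3*e1 - 5*e2)
= (-1)*(-3)*e1e1 + (-1)*(-5)*e1e2 + 1*(-3)*e2e1 + 1*(-5)*e2e2
Using e1^2 = e2^2 = 1, e2e1 = -e1e2:
Scalar part s = (-1)*(-3) + 1*(-5) = 3 + (-5) = -2
Bivector part b = (-1)*(-5) - 1*(-3) = 5 - (-3) = 8
uv = -2 + 8*e12


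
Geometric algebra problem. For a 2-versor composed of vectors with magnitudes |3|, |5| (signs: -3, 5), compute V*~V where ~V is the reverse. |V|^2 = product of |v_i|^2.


Each vector v_i has |v_i|^2 = s_i^2
Squared scales: (-3)^2 = 9, 5^2 = 25
|V|^2 = 9 * 25
= 225


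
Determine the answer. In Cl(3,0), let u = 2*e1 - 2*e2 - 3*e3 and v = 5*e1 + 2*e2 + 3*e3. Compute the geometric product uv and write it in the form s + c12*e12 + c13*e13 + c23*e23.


In Cl(3,0): e_i^2 = 1, e_ie_j = -e_je_i for i != j.
Scalar part = u . v = 2*5 + (-2)*2 + (-3)*3
= 10 + (-4) + (-9) = -3
e12 coeff = 2*2 - (-2)*5 = 4 - (-10) = 14
e13 coeff = 2*3 - (-3)*5 = 6 - (-15) = 21
e23 coeff = (-2)*3 - (-3)*2 = -6 - (-6) = 0
uv = -3 + 14*e12 + 21*e13 + 0*e23


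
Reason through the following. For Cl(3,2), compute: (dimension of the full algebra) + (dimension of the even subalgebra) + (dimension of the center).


n = 3 + 2 = 5
Total dim = 2^5 = 32
Even subalgebra dim = 2^4 = 16
n is odd, so center dim = 2
Sum = 32 + 16 + 2 = 50


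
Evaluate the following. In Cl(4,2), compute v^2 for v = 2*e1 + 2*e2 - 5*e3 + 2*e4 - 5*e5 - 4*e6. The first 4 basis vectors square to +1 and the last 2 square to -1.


v^2 = sum of c_i^2 * e_i^2
Positive signature terms (e_i^2 = +1): 2^2 + 2^2 + (-5)^2 + 2^2 = 37
Negative signature terms (e_j^2 = -1): (-5)^2 + (-4)^2 = 41
v^2 = 37 - 41 = -4


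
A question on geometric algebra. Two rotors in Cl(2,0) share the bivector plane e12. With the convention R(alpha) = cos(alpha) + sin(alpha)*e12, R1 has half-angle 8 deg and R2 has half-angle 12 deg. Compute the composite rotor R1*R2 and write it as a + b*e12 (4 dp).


Same-plane rotors commute and their half-angles add:
R1*R2 = cos(a1 + a2) + sin(a1 + a2)*e12.
a1 + a2 = 8 + 12 = 20 deg
cos(20 deg) = 0.9397
sin(20 deg) = 0.3420
R1*R2 = 0.9397 + 0.3420*e12


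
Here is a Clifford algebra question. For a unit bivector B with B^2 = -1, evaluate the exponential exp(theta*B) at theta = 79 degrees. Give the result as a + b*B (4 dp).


For a unit bivector B with B^2 = -1, the exponential series gives
e^(theta*B) = cos(theta) + sin(theta)*B (the GA analogue of Euler's formula).
theta = 79 degrees = 1.37881 rad
cos(79 deg) = 0.1908
sin(79 deg) = 0.9816
exp(theta*B) = 0.1908 + 0.9816*B


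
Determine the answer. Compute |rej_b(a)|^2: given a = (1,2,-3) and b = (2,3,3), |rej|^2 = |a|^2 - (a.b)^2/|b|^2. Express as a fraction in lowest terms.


|a|^2 = 1^2 + 2^2 + (-3)^2 = 14
|b|^2 = 2^2 + 3^2 + 3^2 = 22
a . b = 1*2 + 2*3 + (-3)*3 = -1
(a.b)^2 = (-1)^2 = 1
|rej|^2 = 14 - 1/22
= (308 - 1)/22
= 307/22
In lowest terms: 307/22


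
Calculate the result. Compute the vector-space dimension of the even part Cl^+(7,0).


Even subalgebra dimension = 2^(n-1)
n = 7 + 0 = 7
2^(7 - 1) = 2^6 = 64
Verification: sum of C(7,k) for even k = 1 + 21 + 35 + 7 = 64
Result = 64


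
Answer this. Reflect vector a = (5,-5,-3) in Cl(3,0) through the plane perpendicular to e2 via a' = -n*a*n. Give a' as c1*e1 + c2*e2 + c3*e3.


Reflection formula: a' = -n*a*n, with n = e2 (unit vector, n^2 = 1).
For reflection through hyperplane perp to e2:
The component along e2 flips sign, others stay.
a = (5, -5, -3)
a' = (5, 5, -3)
a' = 5*e1 + 5*e2 - 3*e3


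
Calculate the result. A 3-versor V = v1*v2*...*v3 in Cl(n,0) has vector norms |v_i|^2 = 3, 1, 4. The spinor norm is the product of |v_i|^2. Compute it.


Spinor norm N(V) = |v1|^2 * |v2|^2 * ... * |v3|^2
= 3 * 1 * 4
Running product: 3, 3, 12
N(V) = 12


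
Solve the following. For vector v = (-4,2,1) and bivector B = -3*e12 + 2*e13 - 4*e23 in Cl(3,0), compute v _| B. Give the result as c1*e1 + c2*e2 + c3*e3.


Left contraction v _| B = <vB>_1 (grade-1 part of the geometric product vB).
Using e1_|e12 = e2, e2_|e12 = -e1, e1_|e13 = e3, e3_|e13 = -e1, e2_|e23 = e3, e3_|e23 = -e2:
e1 coeff: -v2*b12 - v3*b13 = -(2)*(-3) - (1)*(2) = 4
e2 coeff: v1*b12 - v3*b23 = (-4)*(-3) - (1)*(-4) = 16
e3 coeff: v1*b13 + v2*b23 = (-4)*(2) + (2)*(-4) = -16
v _| B = 4*e1 + 16*e2 - 16*e3


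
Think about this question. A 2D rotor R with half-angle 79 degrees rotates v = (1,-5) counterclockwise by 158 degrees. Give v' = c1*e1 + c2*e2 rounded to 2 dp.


Rotor R = cos(79deg) - sin(79deg)*e12
Rotation angle theta = 2 * 79 = 158 degrees
v' = R*v*~R rotates v by theta.
cos(158deg) = -0.9272, sin(158deg) = 0.3746
v'_1 = 1*cos(158deg) - (-5)*sin(158deg)
= 1*(-0.9272) - (-5)*0.3746
= 0.95
v'_2 = 1*sin(158deg) + (-5)*cos(158deg)
= 1*0.3746 + (-5)*(-0.9272)
= 5.01
v' = 0.95*e1 + 5.01*e2


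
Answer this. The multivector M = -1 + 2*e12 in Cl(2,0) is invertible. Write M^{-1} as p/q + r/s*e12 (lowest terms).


M = -1 + 2*e12, where e12^2 = -1.
Since M commutes with its reverse ~M = a - b*e12, M * ~M = a^2 - b^2*e12^2 = a^2 + b^2.
So M^{-1} = ~M / (a^2 + b^2) = (a - b*e12)/(a^2 + b^2).
a^2 + b^2 = 1 + 4 = 5
Scalar part = -1/5 = -1/5
Bivector coeff = -2/5 = -2/5
M^{-1} = -1/5 - 2/5*e12


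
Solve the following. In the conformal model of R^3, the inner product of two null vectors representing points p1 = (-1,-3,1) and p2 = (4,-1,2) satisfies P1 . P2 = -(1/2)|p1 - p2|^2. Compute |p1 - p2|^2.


p1 - p2 = (-5, -2, -1)
|p1 - p2|^2 = (-5)^2 + (-2)^2 + (-1)^2
= 25 + 4 + 1
= 30


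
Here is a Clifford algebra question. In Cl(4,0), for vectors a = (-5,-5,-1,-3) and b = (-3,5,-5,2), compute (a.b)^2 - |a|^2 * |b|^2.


a . b = (-5)*(-3) + (-5)*5 + (-1)*(-5) + (-3)*2
= 15 + (-25) + 5 + (-6) = -11
|a|^2 = (-5)^2 + (-5)^2 + (-1)^2 + (-3)^2 = 60
|b|^2 = (-3)^2 + 5^2 + (-5)^2 + 2^2 = 63
(a.b)^2 = (-11)^2 = 121
|a|^2 * |b|^2 = 60 * 63 = 3780
Result = 121 - 3780 = -3659


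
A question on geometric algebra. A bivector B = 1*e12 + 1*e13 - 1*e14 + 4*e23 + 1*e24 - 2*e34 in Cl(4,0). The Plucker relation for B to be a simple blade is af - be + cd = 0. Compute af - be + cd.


Plucker relation: af - be + cd
a*f = 1*(-2) = -2
b*e = 1*1 = 1
c*d = (-1)*4 = -4
af - be + cd = -2 - 1 + (-4)
= -7


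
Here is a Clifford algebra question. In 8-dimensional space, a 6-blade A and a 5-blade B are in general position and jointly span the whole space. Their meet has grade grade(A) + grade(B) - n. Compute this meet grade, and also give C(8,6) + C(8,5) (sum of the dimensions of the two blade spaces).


Meet grade = grade(A) + grade(B) - n
= 6 + 5 - 8 = 3
C(8,6) = 28
C(8,5) = 56
dim_A + dim_B = 28 + 56 = 84


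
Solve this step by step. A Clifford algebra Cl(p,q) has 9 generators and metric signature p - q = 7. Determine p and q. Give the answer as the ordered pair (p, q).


We need p + q = 9 and p - q = 7.
Adding: 2p = 9 + 7 = 16, so p = 8.
Then q = 9 - 8 = 1.
(p, q) = (8, 1)


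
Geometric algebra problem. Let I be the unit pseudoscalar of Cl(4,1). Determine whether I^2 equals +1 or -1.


The pseudoscalar I = e1...e_n (product of all n generators) of Cl(p,q) satisfies I^2 = (-1)^(q + n(n-1)/2).
p = 4, q = 1, n = p + q = 5
n(n-1)/2 = 5 * 4 / 2 = 10
Exponent = q + n(n-1)/2 = 1 + 10 = 11
I^2 = (-1)^11 = -1


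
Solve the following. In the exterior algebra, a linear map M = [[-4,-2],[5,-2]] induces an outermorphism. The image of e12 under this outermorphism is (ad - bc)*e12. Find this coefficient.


The outermorphism of a linear map f sends e1^e2 to f(e1)^f(e2).
f(e1) = -4*e1 + 5*e2
f(e2) = -2*e1 - 2*e2
f(e1) ^ f(e2) = (-4*e1 + 5*e2) ^ (-2*e1 - 2*e2)
= (-4)*(-2)*e12 + 5*(-2)*e21
= (8 - (-10))*e12
= 18*e12
Coefficient = 18


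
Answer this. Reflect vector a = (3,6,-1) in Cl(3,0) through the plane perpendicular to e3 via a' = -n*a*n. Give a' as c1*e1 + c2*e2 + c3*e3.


Reflection formula: a' = -n*a*n, with n = e3 (unit vector, n^2 = 1).
For reflection through hyperplane perp to e3:
The component along e3 flips sign, others stay.
a = (3, 6, -1)
a' = (3, 6, 1)
a' = 3*e1 + 6*e2 + 1*e3


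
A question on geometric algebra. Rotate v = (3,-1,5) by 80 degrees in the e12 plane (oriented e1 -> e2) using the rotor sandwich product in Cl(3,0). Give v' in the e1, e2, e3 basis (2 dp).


Rotor R = cos(40deg) - sin(40deg)*e12
Rotation angle theta = 2 * 40 = 80 degrees in the e12 plane (e1 -> e2).
The component perpendicular to the plane (e3) is invariant: v'_3 = v3 = 5.00
cos(80deg) = 0.1736, sin(80deg) = 0.9848
v'_1 = v1*cos(theta) - v2*sin(theta) = 3*0.1736 - (-1)*0.9848 = 1.51
v'_2 = v1*sin(theta) + v2*cos(theta) = 3*0.9848 + (-1)*0.1736 = 2.78
v' = 1.51*e1 + 2.78*e2 + 5.00*e3


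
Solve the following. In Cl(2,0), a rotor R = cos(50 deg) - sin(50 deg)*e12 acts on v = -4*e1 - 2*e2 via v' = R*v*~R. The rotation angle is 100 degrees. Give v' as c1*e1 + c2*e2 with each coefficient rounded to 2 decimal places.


Rotor R = cos(50deg) - sin(50deg)*e12
Rotation angle theta = 2 * 50 = 100 degrees
v' = R*v*~R rotates v by theta.
cos(100deg) = -0.1736, sin(100deg) = 0.9848
v'_1 = -4*cos(100deg) - (-2)*sin(100deg)
= -4*(-0.1736) - (-2)*0.9848
= 2.66
v'_2 = -4*sin(100deg) + (-2)*cos(100deg)
= -4*0.9848 + (-2)*(-0.1736)
= -3.59
v' = 2.66*e1 - 3.59*e2
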